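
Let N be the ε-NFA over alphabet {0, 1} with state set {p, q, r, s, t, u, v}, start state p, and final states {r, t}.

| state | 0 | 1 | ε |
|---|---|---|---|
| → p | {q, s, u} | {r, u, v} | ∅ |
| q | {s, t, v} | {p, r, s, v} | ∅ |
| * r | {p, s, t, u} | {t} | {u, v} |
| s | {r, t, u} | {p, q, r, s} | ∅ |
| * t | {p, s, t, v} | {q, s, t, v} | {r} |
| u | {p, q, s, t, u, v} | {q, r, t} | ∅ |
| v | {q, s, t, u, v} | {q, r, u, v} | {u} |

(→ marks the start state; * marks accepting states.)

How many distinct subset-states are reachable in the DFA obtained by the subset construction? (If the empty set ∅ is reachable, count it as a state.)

Start state of the DFA: {p} (ε-closure of the NFA start).
{p} --0--> {q, s, u}  [new]
{p} --1--> {r, u, v}  [new]
{q, s, u} --0--> {p, q, r, s, t, u, v}  [new]
{q, s, u} --1--> {p, q, r, s, t, u, v}  [seen]
{r, u, v} --0--> {p, q, r, s, t, u, v}  [seen]
{r, u, v} --1--> {q, r, t, u, v}  [new]
{p, q, r, s, t, u, v} --0--> {p, q, r, s, t, u, v}  [seen]
{p, q, r, s, t, u, v} --1--> {p, q, r, s, t, u, v}  [seen]
{q, r, t, u, v} --0--> {p, q, r, s, t, u, v}  [seen]
{q, r, t, u, v} --1--> {p, q, r, s, t, u, v}  [seen]
Reachable DFA states: {p}, {q, s, u}, {r, u, v}, {p, q, r, s, t, u, v}, {q, r, t, u, v}.

5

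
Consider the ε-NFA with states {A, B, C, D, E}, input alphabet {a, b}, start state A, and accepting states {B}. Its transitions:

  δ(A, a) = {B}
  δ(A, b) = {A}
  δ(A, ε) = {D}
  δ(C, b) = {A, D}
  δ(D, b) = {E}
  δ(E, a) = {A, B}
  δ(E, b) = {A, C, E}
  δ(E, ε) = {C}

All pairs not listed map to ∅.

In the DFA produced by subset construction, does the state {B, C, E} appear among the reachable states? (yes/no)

Start state of the DFA: {A, D} (ε-closure of the NFA start).
{A, D} --a--> {B}  [new]
{A, D} --b--> {A, C, D, E}  [new]
{B} --a--> ∅  [new]
{B} --b--> ∅  [seen]
{A, C, D, E} --a--> {A, B, D}  [new]
{A, C, D, E} --b--> {A, C, D, E}  [seen]
∅ --a--> ∅  [seen]
∅ --b--> ∅  [seen]
{A, B, D} --a--> {B}  [seen]
{A, B, D} --b--> {A, C, D, E}  [seen]
Reachable DFA states: {A, D}, {B}, {A, C, D, E}, ∅, {A, B, D}.
{B, C, E} is not among them.

no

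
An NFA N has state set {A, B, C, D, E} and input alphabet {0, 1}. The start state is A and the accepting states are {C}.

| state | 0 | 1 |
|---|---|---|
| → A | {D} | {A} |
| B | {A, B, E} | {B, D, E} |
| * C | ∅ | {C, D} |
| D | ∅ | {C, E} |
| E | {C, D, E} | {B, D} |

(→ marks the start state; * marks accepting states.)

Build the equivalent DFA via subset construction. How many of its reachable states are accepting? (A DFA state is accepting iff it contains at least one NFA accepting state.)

Start state of the DFA: {A}.
{A} --0--> {D}  [new]
{A} --1--> {A}  [seen]
{D} --0--> ∅  [new]
{D} --1--> {C, E}  [new]
∅ --0--> ∅  [seen]
∅ --1--> ∅  [seen]
{C, E} --0--> {C, D, E}  [new]
{C, E} --1--> {B, C, D}  [new]
{C, D, E} --0--> {C, D, E}  [seen]
{C, D, E} --1--> {B, C, D, E}  [new]
{B, C, D} --0--> {A, B, E}  [new]
{B, C, D} --1--> {B, C, D, E}  [seen]
{B, C, D, E} --0--> {A, B, C, D, E}  [new]
{B, C, D, E} --1--> {B, C, D, E}  [seen]
{A, B, E} --0--> {A, B, C, D, E}  [seen]
{A, B, E} --1--> {A, B, D, E}  [new]
{A, B, C, D, E} --0--> {A, B, C, D, E}  [seen]
{A, B, C, D, E} --1--> {A, B, C, D, E}  [seen]
{A, B, D, E} --0--> {A, B, C, D, E}  [seen]
{A, B, D, E} --1--> {A, B, C, D, E}  [seen]
Reachable DFA states: {A}, {D}, ∅, {C, E}, {C, D, E}, {B, C, D}, {B, C, D, E}, {A, B, E}, {A, B, C, D, E}, {A, B, D, E}.
Accepting DFA states (contain an NFA accepting state): {C, E}, {C, D, E}, {B, C, D}, {B, C, D, E}, {A, B, C, D, E}.

5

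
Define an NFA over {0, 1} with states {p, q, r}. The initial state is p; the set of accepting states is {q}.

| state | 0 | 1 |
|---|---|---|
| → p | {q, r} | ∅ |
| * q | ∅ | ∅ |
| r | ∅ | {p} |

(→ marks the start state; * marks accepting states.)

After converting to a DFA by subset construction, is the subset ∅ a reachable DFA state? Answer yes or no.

Start state of the DFA: {p}.
{p} --0--> {q, r}  [new]
{p} --1--> ∅  [new]
{q, r} --0--> ∅  [seen]
{q, r} --1--> {p}  [seen]
∅ --0--> ∅  [seen]
∅ --1--> ∅  [seen]
Reachable DFA states: {p}, {q, r}, ∅.
∅ is among them.

yes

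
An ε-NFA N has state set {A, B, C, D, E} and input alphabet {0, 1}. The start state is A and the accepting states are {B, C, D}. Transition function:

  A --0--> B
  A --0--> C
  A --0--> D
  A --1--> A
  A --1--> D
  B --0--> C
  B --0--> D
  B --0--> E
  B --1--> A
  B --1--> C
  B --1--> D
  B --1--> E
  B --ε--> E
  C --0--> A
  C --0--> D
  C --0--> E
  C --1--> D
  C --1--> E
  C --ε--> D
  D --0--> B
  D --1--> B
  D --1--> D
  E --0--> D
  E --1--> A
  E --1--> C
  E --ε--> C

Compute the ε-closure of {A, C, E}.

Begin with {A, C, E}.
C →ε {D}; add D.
ε-closure = {A, C, D, E}.

{A, C, D, E}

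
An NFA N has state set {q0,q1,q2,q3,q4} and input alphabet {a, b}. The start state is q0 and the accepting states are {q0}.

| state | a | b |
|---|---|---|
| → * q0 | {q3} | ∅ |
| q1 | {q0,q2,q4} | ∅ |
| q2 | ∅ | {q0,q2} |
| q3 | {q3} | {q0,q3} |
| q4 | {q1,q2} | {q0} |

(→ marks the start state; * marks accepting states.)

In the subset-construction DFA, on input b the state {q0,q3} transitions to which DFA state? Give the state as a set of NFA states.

δ(q0,b) = ∅; δ(q3,b) = {q0,q3}.
Union: {q0,q3}.

{q0,q3}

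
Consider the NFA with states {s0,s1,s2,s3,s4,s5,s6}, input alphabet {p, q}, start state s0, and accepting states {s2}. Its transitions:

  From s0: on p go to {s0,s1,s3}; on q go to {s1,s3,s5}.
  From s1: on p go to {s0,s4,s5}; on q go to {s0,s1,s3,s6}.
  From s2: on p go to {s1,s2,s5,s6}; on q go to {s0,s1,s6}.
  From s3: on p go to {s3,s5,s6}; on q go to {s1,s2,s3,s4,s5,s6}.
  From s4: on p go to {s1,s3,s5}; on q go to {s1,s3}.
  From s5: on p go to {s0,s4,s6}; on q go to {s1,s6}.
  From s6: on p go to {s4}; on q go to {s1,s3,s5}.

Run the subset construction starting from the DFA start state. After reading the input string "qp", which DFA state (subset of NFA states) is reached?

{s0,s3,s4,s5,s6}

Start: {s0}.
δ(s0,q) = {s1,s3,s5}.
Union: {s1,s3,s5}.
After q: {s1,s3,s5}.
δ(s1,p) = {s0,s4,s5}; δ(s3,p) = {s3,s5,s6}; δ(s5,p) = {s0,s4,s6}.
Union: {s0,s3,s4,s5,s6}.
After p: {s0,s3,s4,s5,s6}.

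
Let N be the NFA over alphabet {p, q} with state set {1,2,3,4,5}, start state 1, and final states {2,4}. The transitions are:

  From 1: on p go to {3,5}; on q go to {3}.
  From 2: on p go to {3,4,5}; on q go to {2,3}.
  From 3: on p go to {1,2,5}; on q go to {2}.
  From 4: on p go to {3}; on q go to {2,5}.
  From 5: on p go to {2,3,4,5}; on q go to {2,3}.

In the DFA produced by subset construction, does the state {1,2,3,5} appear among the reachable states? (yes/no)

no

Start state of the DFA: {1}.
{1} --p--> {3,5}  [new]
{1} --q--> {3}  [new]
{3,5} --p--> {1,2,3,4,5}  [new]
{3,5} --q--> {2,3}  [new]
{3} --p--> {1,2,5}  [new]
{3} --q--> {2}  [new]
{1,2,3,4,5} --p--> {1,2,3,4,5}  [seen]
{1,2,3,4,5} --q--> {2,3,5}  [new]
{2,3} --p--> {1,2,3,4,5}  [seen]
{2,3} --q--> {2,3}  [seen]
{1,2,5} --p--> {2,3,4,5}  [new]
{1,2,5} --q--> {2,3}  [seen]
{2} --p--> {3,4,5}  [new]
{2} --q--> {2,3}  [seen]
{2,3,5} --p--> {1,2,3,4,5}  [seen]
{2,3,5} --q--> {2,3}  [seen]
{2,3,4,5} --p--> {1,2,3,4,5}  [seen]
{2,3,4,5} --q--> {2,3,5}  [seen]
{3,4,5} --p--> {1,2,3,4,5}  [seen]
{3,4,5} --q--> {2,3,5}  [seen]
Reachable DFA states: {1}, {3,5}, {3}, {1,2,3,4,5}, {2,3}, {1,2,5}, {2}, {2,3,5}, {2,3,4,5}, {3,4,5}.
{1,2,3,5} is not among them.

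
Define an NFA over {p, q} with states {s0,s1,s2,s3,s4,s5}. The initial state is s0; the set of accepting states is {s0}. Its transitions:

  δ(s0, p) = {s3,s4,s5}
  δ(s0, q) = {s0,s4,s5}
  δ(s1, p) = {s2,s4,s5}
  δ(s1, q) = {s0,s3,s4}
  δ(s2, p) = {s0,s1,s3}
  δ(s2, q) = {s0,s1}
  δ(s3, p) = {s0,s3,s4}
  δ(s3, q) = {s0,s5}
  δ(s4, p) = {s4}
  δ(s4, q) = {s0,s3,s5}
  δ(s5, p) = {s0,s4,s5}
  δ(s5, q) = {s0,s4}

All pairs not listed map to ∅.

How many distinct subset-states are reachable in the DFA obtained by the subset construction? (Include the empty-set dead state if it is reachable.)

4

Start state of the DFA: {s0}.
{s0} --p--> {s3,s4,s5}  [new]
{s0} --q--> {s0,s4,s5}  [new]
{s3,s4,s5} --p--> {s0,s3,s4,s5}  [new]
{s3,s4,s5} --q--> {s0,s3,s4,s5}  [seen]
{s0,s4,s5} --p--> {s0,s3,s4,s5}  [seen]
{s0,s4,s5} --q--> {s0,s3,s4,s5}  [seen]
{s0,s3,s4,s5} --p--> {s0,s3,s4,s5}  [seen]
{s0,s3,s4,s5} --q--> {s0,s3,s4,s5}  [seen]
Reachable DFA states: {s0}, {s3,s4,s5}, {s0,s4,s5}, {s0,s3,s4,s5}.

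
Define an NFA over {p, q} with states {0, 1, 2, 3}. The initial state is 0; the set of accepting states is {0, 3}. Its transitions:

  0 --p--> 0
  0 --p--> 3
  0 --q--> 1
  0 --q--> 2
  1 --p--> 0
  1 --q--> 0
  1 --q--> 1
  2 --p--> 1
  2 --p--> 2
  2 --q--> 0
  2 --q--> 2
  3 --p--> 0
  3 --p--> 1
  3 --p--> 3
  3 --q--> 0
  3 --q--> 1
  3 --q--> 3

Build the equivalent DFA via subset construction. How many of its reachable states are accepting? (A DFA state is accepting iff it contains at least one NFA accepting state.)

Start state of the DFA: {0}.
{0} --p--> {0, 3}  [new]
{0} --q--> {1, 2}  [new]
{0, 3} --p--> {0, 1, 3}  [new]
{0, 3} --q--> {0, 1, 2, 3}  [new]
{1, 2} --p--> {0, 1, 2}  [new]
{1, 2} --q--> {0, 1, 2}  [seen]
{0, 1, 3} --p--> {0, 1, 3}  [seen]
{0, 1, 3} --q--> {0, 1, 2, 3}  [seen]
{0, 1, 2, 3} --p--> {0, 1, 2, 3}  [seen]
{0, 1, 2, 3} --q--> {0, 1, 2, 3}  [seen]
{0, 1, 2} --p--> {0, 1, 2, 3}  [seen]
{0, 1, 2} --q--> {0, 1, 2}  [seen]
Reachable DFA states: {0}, {0, 3}, {1, 2}, {0, 1, 3}, {0, 1, 2, 3}, {0, 1, 2}.
Accepting DFA states (contain an NFA accepting state): {0}, {0, 3}, {0, 1, 3}, {0, 1, 2, 3}, {0, 1, 2}.

5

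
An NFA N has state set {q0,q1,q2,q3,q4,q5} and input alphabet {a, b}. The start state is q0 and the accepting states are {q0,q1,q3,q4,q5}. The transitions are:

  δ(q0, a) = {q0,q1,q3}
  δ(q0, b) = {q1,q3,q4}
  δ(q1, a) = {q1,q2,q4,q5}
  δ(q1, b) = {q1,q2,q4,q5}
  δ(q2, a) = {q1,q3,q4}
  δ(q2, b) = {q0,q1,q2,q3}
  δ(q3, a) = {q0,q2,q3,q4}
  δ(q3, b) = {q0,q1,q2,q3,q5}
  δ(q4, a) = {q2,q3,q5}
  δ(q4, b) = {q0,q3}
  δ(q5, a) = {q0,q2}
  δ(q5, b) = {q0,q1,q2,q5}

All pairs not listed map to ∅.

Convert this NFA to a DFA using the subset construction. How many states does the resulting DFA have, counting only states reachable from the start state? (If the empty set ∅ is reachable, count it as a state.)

Start state of the DFA: {q0}.
{q0} --a--> {q0,q1,q3}  [new]
{q0} --b--> {q1,q3,q4}  [new]
{q0,q1,q3} --a--> {q0,q1,q2,q3,q4,q5}  [new]
{q0,q1,q3} --b--> {q0,q1,q2,q3,q4,q5}  [seen]
{q1,q3,q4} --a--> {q0,q1,q2,q3,q4,q5}  [seen]
{q1,q3,q4} --b--> {q0,q1,q2,q3,q4,q5}  [seen]
{q0,q1,q2,q3,q4,q5} --a--> {q0,q1,q2,q3,q4,q5}  [seen]
{q0,q1,q2,q3,q4,q5} --b--> {q0,q1,q2,q3,q4,q5}  [seen]
Reachable DFA states: {q0}, {q0,q1,q3}, {q1,q3,q4}, {q0,q1,q2,q3,q4,q5}.

4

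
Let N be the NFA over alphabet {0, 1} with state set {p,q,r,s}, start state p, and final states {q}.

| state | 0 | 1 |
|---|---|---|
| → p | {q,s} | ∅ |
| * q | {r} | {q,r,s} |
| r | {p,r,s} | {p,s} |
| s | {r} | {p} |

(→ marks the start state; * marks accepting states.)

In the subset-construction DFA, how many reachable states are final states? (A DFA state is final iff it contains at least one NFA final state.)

Start state of the DFA: {p}.
{p} --0--> {q,s}  [new]
{p} --1--> ∅  [new]
{q,s} --0--> {r}  [new]
{q,s} --1--> {p,q,r,s}  [new]
∅ --0--> ∅  [seen]
∅ --1--> ∅  [seen]
{r} --0--> {p,r,s}  [new]
{r} --1--> {p,s}  [new]
{p,q,r,s} --0--> {p,q,r,s}  [seen]
{p,q,r,s} --1--> {p,q,r,s}  [seen]
{p,r,s} --0--> {p,q,r,s}  [seen]
{p,r,s} --1--> {p,s}  [seen]
{p,s} --0--> {q,r,s}  [new]
{p,s} --1--> {p}  [seen]
{q,r,s} --0--> {p,r,s}  [seen]
{q,r,s} --1--> {p,q,r,s}  [seen]
Reachable DFA states: {p}, {q,s}, ∅, {r}, {p,q,r,s}, {p,r,s}, {p,s}, {q,r,s}.
Accepting DFA states (contain an NFA accepting state): {q,s}, {p,q,r,s}, {q,r,s}.

3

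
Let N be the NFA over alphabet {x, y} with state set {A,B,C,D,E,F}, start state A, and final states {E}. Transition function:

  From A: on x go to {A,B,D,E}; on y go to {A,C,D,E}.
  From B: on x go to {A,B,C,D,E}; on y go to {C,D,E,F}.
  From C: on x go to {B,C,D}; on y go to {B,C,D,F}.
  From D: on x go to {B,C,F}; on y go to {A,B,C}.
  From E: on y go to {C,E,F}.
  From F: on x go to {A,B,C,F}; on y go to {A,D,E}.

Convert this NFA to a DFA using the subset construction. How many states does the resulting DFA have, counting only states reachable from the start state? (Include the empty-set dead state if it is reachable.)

Start state of the DFA: {A}.
{A} --x--> {A,B,D,E}  [new]
{A} --y--> {A,C,D,E}  [new]
{A,B,D,E} --x--> {A,B,C,D,E,F}  [new]
{A,B,D,E} --y--> {A,B,C,D,E,F}  [seen]
{A,C,D,E} --x--> {A,B,C,D,E,F}  [seen]
{A,C,D,E} --y--> {A,B,C,D,E,F}  [seen]
{A,B,C,D,E,F} --x--> {A,B,C,D,E,F}  [seen]
{A,B,C,D,E,F} --y--> {A,B,C,D,E,F}  [seen]
Reachable DFA states: {A}, {A,B,D,E}, {A,C,D,E}, {A,B,C,D,E,F}.

4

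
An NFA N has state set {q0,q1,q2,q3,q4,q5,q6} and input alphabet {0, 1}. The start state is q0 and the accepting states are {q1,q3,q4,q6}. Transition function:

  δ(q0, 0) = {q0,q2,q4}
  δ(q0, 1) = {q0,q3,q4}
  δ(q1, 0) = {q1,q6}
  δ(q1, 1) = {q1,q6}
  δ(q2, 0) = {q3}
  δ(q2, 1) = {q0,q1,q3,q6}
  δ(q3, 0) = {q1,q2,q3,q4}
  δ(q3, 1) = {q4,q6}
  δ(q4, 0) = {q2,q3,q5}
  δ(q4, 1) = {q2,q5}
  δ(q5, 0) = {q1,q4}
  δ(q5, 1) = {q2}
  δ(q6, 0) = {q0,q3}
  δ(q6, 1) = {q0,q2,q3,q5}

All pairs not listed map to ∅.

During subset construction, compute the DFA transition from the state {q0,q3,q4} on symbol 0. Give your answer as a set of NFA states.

δ(q0,0) = {q0,q2,q4}; δ(q3,0) = {q1,q2,q3,q4}; δ(q4,0) = {q2,q3,q5}.
Union: {q0,q1,q2,q3,q4,q5}.

{q0,q1,q2,q3,q4,q5}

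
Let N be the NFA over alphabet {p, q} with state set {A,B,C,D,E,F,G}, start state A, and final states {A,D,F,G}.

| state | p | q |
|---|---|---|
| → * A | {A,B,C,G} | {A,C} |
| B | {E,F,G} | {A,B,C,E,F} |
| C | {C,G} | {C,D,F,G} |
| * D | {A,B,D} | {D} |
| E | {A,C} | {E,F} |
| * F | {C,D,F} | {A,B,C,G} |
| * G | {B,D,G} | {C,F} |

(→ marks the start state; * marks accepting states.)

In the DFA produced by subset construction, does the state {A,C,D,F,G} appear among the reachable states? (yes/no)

Start state of the DFA: {A}.
{A} --p--> {A,B,C,G}  [new]
{A} --q--> {A,C}  [new]
{A,B,C,G} --p--> {A,B,C,D,E,F,G}  [new]
{A,B,C,G} --q--> {A,B,C,D,E,F,G}  [seen]
{A,C} --p--> {A,B,C,G}  [seen]
{A,C} --q--> {A,C,D,F,G}  [new]
{A,B,C,D,E,F,G} --p--> {A,B,C,D,E,F,G}  [seen]
{A,B,C,D,E,F,G} --q--> {A,B,C,D,E,F,G}  [seen]
{A,C,D,F,G} --p--> {A,B,C,D,F,G}  [new]
{A,C,D,F,G} --q--> {A,B,C,D,F,G}  [seen]
{A,B,C,D,F,G} --p--> {A,B,C,D,E,F,G}  [seen]
{A,B,C,D,F,G} --q--> {A,B,C,D,E,F,G}  [seen]
Reachable DFA states: {A}, {A,B,C,G}, {A,C}, {A,B,C,D,E,F,G}, {A,C,D,F,G}, {A,B,C,D,F,G}.
{A,C,D,F,G} is among them.

yes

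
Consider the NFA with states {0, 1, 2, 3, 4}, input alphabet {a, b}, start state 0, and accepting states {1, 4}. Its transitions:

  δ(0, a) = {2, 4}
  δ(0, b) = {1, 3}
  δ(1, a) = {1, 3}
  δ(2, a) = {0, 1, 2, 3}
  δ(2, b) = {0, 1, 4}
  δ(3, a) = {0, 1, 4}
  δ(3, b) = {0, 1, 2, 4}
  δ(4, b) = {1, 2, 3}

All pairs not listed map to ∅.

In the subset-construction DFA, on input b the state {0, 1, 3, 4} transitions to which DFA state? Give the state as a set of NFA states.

{0, 1, 2, 3, 4}

δ(0,b) = {1, 3}; δ(1,b) = ∅; δ(3,b) = {0, 1, 2, 4}; δ(4,b) = {1, 2, 3}.
Union: {0, 1, 2, 3, 4}.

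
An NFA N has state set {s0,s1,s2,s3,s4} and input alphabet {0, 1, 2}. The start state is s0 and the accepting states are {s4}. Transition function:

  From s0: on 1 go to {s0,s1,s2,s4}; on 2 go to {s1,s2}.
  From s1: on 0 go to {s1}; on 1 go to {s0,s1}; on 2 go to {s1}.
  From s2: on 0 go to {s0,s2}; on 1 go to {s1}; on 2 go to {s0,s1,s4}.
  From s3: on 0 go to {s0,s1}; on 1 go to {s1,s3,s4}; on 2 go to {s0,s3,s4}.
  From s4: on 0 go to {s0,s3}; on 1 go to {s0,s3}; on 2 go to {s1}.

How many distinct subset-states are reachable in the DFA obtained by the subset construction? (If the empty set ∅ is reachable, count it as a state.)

11

Start state of the DFA: {s0}.
{s0} --0--> ∅  [new]
{s0} --1--> {s0,s1,s2,s4}  [new]
{s0} --2--> {s1,s2}  [new]
∅ --0--> ∅  [seen]
∅ --1--> ∅  [seen]
∅ --2--> ∅  [seen]
{s0,s1,s2,s4} --0--> {s0,s1,s2,s3}  [new]
{s0,s1,s2,s4} --1--> {s0,s1,s2,s3,s4}  [new]
{s0,s1,s2,s4} --2--> {s0,s1,s2,s4}  [seen]
{s1,s2} --0--> {s0,s1,s2}  [new]
{s1,s2} --1--> {s0,s1}  [new]
{s1,s2} --2--> {s0,s1,s4}  [new]
{s0,s1,s2,s3} --0--> {s0,s1,s2}  [seen]
{s0,s1,s2,s3} --1--> {s0,s1,s2,s3,s4}  [seen]
{s0,s1,s2,s3} --2--> {s0,s1,s2,s3,s4}  [seen]
{s0,s1,s2,s3,s4} --0--> {s0,s1,s2,s3}  [seen]
{s0,s1,s2,s3,s4} --1--> {s0,s1,s2,s3,s4}  [seen]
{s0,s1,s2,s3,s4} --2--> {s0,s1,s2,s3,s4}  [seen]
{s0,s1,s2} --0--> {s0,s1,s2}  [seen]
{s0,s1,s2} --1--> {s0,s1,s2,s4}  [seen]
{s0,s1,s2} --2--> {s0,s1,s2,s4}  [seen]
{s0,s1} --0--> {s1}  [new]
{s0,s1} --1--> {s0,s1,s2,s4}  [seen]
{s0,s1} --2--> {s1,s2}  [seen]
{s0,s1,s4} --0--> {s0,s1,s3}  [new]
{s0,s1,s4} --1--> {s0,s1,s2,s3,s4}  [seen]
{s0,s1,s4} --2--> {s1,s2}  [seen]
{s1} --0--> {s1}  [seen]
{s1} --1--> {s0,s1}  [seen]
{s1} --2--> {s1}  [seen]
{s0,s1,s3} --0--> {s0,s1}  [seen]
{s0,s1,s3} --1--> {s0,s1,s2,s3,s4}  [seen]
{s0,s1,s3} --2--> {s0,s1,s2,s3,s4}  [seen]
Reachable DFA states: {s0}, ∅, {s0,s1,s2,s4}, {s1,s2}, {s0,s1,s2,s3}, {s0,s1,s2,s3,s4}, {s0,s1,s2}, {s0,s1}, {s0,s1,s4}, {s1}, {s0,s1,s3}.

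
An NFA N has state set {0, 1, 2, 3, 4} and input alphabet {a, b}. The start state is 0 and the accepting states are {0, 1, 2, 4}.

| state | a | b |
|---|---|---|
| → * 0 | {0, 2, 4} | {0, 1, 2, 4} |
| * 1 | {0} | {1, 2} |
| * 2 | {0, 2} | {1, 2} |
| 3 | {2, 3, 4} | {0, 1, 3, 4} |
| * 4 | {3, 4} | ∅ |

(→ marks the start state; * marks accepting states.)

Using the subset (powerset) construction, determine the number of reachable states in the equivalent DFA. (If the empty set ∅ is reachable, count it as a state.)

5

Start state of the DFA: {0}.
{0} --a--> {0, 2, 4}  [new]
{0} --b--> {0, 1, 2, 4}  [new]
{0, 2, 4} --a--> {0, 2, 3, 4}  [new]
{0, 2, 4} --b--> {0, 1, 2, 4}  [seen]
{0, 1, 2, 4} --a--> {0, 2, 3, 4}  [seen]
{0, 1, 2, 4} --b--> {0, 1, 2, 4}  [seen]
{0, 2, 3, 4} --a--> {0, 2, 3, 4}  [seen]
{0, 2, 3, 4} --b--> {0, 1, 2, 3, 4}  [new]
{0, 1, 2, 3, 4} --a--> {0, 2, 3, 4}  [seen]
{0, 1, 2, 3, 4} --b--> {0, 1, 2, 3, 4}  [seen]
Reachable DFA states: {0}, {0, 2, 4}, {0, 1, 2, 4}, {0, 2, 3, 4}, {0, 1, 2, 3, 4}.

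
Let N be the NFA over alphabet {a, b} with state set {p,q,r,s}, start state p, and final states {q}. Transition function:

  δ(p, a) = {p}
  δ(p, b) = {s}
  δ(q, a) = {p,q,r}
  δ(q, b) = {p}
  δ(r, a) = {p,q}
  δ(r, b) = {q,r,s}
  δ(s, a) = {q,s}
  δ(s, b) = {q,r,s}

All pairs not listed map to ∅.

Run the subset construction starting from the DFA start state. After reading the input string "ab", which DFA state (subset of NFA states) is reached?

{s}

Start: {p}.
δ(p,a) = {p}.
Union: {p}.
After a: {p}.
δ(p,b) = {s}.
Union: {s}.
After b: {s}.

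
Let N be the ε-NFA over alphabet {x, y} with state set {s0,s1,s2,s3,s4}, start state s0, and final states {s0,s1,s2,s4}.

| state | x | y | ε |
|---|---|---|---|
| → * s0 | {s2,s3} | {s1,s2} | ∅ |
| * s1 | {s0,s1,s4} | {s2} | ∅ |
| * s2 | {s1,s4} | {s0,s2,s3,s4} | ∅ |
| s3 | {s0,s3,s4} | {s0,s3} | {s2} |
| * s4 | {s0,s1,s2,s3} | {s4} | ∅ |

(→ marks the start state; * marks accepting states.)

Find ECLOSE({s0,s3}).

Begin with {s0,s3}.
s3 →ε {s2}; add s2.
ε-closure = {s0,s2,s3}.

{s0,s2,s3}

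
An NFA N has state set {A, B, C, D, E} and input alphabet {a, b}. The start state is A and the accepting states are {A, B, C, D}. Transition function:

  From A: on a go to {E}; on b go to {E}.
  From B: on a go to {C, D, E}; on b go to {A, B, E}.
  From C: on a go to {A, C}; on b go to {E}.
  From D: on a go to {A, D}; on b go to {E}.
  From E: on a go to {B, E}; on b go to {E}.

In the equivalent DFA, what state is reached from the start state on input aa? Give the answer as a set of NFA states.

{B, E}

Start: {A}.
δ(A,a) = {E}.
Union: {E}.
After a: {E}.
δ(E,a) = {B, E}.
Union: {B, E}.
After a: {B, E}.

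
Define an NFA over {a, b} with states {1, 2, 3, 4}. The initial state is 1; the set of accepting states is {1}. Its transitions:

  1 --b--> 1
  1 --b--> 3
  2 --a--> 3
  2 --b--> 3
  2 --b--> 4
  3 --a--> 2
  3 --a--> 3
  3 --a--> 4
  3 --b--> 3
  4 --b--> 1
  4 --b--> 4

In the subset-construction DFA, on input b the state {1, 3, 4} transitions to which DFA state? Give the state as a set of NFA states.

δ(1,b) = {1, 3}; δ(3,b) = {3}; δ(4,b) = {1, 4}.
Union: {1, 3, 4}.

{1, 3, 4}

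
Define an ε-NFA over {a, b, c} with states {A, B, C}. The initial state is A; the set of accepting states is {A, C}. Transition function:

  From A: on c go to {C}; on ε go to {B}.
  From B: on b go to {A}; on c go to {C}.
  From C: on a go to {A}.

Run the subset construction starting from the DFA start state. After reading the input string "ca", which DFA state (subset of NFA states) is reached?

{A, B}

Start: {A, B}.
δ(A,c) = {C}; δ(B,c) = {C}.
Union: {C}.
After c: {C}.
δ(C,a) = {A}.
Union: {A}.
ε-closure gives {A, B}.
After a: {A, B}.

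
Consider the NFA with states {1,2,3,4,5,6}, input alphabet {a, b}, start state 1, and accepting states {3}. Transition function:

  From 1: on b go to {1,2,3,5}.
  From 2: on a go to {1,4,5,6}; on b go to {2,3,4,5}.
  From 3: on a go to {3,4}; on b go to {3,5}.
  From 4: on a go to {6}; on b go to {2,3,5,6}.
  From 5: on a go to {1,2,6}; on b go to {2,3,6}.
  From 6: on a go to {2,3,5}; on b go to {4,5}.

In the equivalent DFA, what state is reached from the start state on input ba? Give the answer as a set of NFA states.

{1,2,3,4,5,6}

Start: {1}.
δ(1,b) = {1,2,3,5}.
Union: {1,2,3,5}.
After b: {1,2,3,5}.
δ(1,a) = ∅; δ(2,a) = {1,4,5,6}; δ(3,a) = {3,4}; δ(5,a) = {1,2,6}.
Union: {1,2,3,4,5,6}.
After a: {1,2,3,4,5,6}.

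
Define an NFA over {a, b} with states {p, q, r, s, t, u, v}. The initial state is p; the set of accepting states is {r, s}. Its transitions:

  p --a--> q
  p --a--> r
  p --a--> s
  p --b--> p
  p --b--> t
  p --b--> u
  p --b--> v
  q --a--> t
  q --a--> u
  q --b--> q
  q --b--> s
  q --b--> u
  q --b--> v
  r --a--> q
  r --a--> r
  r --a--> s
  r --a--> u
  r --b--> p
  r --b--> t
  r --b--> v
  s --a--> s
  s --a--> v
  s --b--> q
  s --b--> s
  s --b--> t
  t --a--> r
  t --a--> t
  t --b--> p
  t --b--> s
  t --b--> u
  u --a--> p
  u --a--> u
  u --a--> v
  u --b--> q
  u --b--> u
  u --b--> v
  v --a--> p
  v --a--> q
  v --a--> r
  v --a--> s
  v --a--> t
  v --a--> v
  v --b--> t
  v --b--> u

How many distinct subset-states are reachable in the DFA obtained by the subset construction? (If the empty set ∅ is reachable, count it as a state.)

Start state of the DFA: {p}.
{p} --a--> {q, r, s}  [new]
{p} --b--> {p, t, u, v}  [new]
{q, r, s} --a--> {q, r, s, t, u, v}  [new]
{q, r, s} --b--> {p, q, s, t, u, v}  [new]
{p, t, u, v} --a--> {p, q, r, s, t, u, v}  [new]
{p, t, u, v} --b--> {p, q, s, t, u, v}  [seen]
{q, r, s, t, u, v} --a--> {p, q, r, s, t, u, v}  [seen]
{q, r, s, t, u, v} --b--> {p, q, s, t, u, v}  [seen]
{p, q, s, t, u, v} --a--> {p, q, r, s, t, u, v}  [seen]
{p, q, s, t, u, v} --b--> {p, q, s, t, u, v}  [seen]
{p, q, r, s, t, u, v} --a--> {p, q, r, s, t, u, v}  [seen]
{p, q, r, s, t, u, v} --b--> {p, q, s, t, u, v}  [seen]
Reachable DFA states: {p}, {q, r, s}, {p, t, u, v}, {q, r, s, t, u, v}, {p, q, s, t, u, v}, {p, q, r, s, t, u, v}.

6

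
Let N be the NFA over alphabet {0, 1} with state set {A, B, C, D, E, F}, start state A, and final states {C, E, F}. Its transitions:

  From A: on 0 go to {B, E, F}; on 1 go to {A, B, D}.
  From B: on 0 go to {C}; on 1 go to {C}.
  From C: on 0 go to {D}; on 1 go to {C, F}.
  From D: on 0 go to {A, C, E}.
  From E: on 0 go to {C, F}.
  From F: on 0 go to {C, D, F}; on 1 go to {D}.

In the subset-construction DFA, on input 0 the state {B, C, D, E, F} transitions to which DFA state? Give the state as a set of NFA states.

δ(B,0) = {C}; δ(C,0) = {D}; δ(D,0) = {A, C, E}; δ(E,0) = {C, F}; δ(F,0) = {C, D, F}.
Union: {A, C, D, E, F}.

{A, C, D, E, F}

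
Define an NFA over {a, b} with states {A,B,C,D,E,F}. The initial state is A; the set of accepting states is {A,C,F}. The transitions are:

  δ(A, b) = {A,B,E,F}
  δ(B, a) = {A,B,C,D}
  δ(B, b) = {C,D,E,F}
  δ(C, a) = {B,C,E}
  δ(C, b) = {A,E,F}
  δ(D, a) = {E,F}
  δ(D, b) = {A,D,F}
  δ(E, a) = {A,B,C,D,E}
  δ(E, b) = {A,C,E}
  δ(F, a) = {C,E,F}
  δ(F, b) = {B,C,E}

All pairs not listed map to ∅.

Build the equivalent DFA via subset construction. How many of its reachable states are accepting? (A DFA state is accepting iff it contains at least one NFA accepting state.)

Start state of the DFA: {A}.
{A} --a--> ∅  [new]
{A} --b--> {A,B,E,F}  [new]
∅ --a--> ∅  [seen]
∅ --b--> ∅  [seen]
{A,B,E,F} --a--> {A,B,C,D,E,F}  [new]
{A,B,E,F} --b--> {A,B,C,D,E,F}  [seen]
{A,B,C,D,E,F} --a--> {A,B,C,D,E,F}  [seen]
{A,B,C,D,E,F} --b--> {A,B,C,D,E,F}  [seen]
Reachable DFA states: {A}, ∅, {A,B,E,F}, {A,B,C,D,E,F}.
Accepting DFA states (contain an NFA accepting state): {A}, {A,B,E,F}, {A,B,C,D,E,F}.

3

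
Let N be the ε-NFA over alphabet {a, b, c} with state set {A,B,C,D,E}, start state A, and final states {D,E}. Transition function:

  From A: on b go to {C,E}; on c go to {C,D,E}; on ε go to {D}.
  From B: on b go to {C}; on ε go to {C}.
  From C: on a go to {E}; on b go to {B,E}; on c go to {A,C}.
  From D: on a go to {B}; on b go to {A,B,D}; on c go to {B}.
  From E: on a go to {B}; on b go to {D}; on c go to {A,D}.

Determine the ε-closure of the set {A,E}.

Begin with {A,E}.
A →ε {D}; add D.
ε-closure = {A,D,E}.

{A,D,E}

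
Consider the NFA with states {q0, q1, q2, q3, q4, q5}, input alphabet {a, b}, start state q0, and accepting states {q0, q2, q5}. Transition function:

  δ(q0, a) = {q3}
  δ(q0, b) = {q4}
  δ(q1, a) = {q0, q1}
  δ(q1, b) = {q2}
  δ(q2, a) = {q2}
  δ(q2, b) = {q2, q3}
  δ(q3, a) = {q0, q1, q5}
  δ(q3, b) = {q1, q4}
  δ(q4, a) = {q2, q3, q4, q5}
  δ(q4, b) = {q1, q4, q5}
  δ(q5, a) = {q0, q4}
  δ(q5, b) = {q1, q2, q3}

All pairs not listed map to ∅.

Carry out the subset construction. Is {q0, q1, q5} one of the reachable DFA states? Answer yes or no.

Start state of the DFA: {q0}.
{q0} --a--> {q3}  [new]
{q0} --b--> {q4}  [new]
{q3} --a--> {q0, q1, q5}  [new]
{q3} --b--> {q1, q4}  [new]
{q4} --a--> {q2, q3, q4, q5}  [new]
{q4} --b--> {q1, q4, q5}  [new]
{q0, q1, q5} --a--> {q0, q1, q3, q4}  [new]
{q0, q1, q5} --b--> {q1, q2, q3, q4}  [new]
{q1, q4} --a--> {q0, q1, q2, q3, q4, q5}  [new]
{q1, q4} --b--> {q1, q2, q4, q5}  [new]
{q2, q3, q4, q5} --a--> {q0, q1, q2, q3, q4, q5}  [seen]
{q2, q3, q4, q5} --b--> {q1, q2, q3, q4, q5}  [new]
{q1, q4, q5} --a--> {q0, q1, q2, q3, q4, q5}  [seen]
{q1, q4, q5} --b--> {q1, q2, q3, q4, q5}  [seen]
{q0, q1, q3, q4} --a--> {q0, q1, q2, q3, q4, q5}  [seen]
{q0, q1, q3, q4} --b--> {q1, q2, q4, q5}  [seen]
{q1, q2, q3, q4} --a--> {q0, q1, q2, q3, q4, q5}  [seen]
{q1, q2, q3, q4} --b--> {q1, q2, q3, q4, q5}  [seen]
{q0, q1, q2, q3, q4, q5} --a--> {q0, q1, q2, q3, q4, q5}  [seen]
{q0, q1, q2, q3, q4, q5} --b--> {q1, q2, q3, q4, q5}  [seen]
{q1, q2, q4, q5} --a--> {q0, q1, q2, q3, q4, q5}  [seen]
{q1, q2, q4, q5} --b--> {q1, q2, q3, q4, q5}  [seen]
{q1, q2, q3, q4, q5} --a--> {q0, q1, q2, q3, q4, q5}  [seen]
{q1, q2, q3, q4, q5} --b--> {q1, q2, q3, q4, q5}  [seen]
Reachable DFA states: {q0}, {q3}, {q4}, {q0, q1, q5}, {q1, q4}, {q2, q3, q4, q5}, {q1, q4, q5}, {q0, q1, q3, q4}, {q1, q2, q3, q4}, {q0, q1, q2, q3, q4, q5}, {q1, q2, q4, q5}, {q1, q2, q3, q4, q5}.
{q0, q1, q5} is among them.

yes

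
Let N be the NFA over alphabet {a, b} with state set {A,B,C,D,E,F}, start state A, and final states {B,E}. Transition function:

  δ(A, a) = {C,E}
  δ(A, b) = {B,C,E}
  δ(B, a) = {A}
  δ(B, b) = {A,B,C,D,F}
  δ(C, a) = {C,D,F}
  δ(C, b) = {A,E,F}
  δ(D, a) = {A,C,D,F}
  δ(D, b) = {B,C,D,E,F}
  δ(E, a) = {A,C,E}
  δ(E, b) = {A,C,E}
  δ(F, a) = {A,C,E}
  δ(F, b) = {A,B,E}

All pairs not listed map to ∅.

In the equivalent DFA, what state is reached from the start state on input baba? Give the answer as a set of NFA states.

{A,C,D,E,F}

Start: {A}.
δ(A,b) = {B,C,E}.
Union: {B,C,E}.
After b: {B,C,E}.
δ(B,a) = {A}; δ(C,a) = {C,D,F}; δ(E,a) = {A,C,E}.
Union: {A,C,D,E,F}.
After a: {A,C,D,E,F}.
δ(A,b) = {B,C,E}; δ(C,b) = {A,E,F}; δ(D,b) = {B,C,D,E,F}; δ(E,b) = {A,C,E}; δ(F,b) = {A,B,E}.
Union: {A,B,C,D,E,F}.
After b: {A,B,C,D,E,F}.
δ(A,a) = {C,E}; δ(B,a) = {A}; δ(C,a) = {C,D,F}; δ(D,a) = {A,C,D,F}; δ(E,a) = {A,C,E}; δ(F,a) = {A,C,E}.
Union: {A,C,D,E,F}.
After a: {A,C,D,E,F}.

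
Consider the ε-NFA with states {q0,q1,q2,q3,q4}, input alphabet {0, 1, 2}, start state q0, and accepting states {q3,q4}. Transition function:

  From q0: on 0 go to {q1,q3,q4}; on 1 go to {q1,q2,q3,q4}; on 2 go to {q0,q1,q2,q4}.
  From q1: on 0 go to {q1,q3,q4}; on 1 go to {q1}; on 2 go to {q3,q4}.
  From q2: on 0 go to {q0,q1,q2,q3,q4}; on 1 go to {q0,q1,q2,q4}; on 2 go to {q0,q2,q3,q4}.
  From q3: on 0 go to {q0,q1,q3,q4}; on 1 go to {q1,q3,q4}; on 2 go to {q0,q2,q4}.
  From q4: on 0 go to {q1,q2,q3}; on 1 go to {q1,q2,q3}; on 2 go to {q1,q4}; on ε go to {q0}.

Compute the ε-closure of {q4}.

{q0,q4}

Begin with {q4}.
q4 →ε {q0}; add q0.
ε-closure = {q0,q4}.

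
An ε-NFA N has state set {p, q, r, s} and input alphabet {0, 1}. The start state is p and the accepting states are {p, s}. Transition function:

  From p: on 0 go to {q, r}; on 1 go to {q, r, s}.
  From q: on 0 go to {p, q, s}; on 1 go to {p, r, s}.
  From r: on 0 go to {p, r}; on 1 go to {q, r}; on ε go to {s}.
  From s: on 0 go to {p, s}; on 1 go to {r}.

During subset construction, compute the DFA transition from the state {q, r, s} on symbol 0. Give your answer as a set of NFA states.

{p, q, r, s}

δ(q,0) = {p, q, s}; δ(r,0) = {p, r}; δ(s,0) = {p, s}.
Union: {p, q, r, s}.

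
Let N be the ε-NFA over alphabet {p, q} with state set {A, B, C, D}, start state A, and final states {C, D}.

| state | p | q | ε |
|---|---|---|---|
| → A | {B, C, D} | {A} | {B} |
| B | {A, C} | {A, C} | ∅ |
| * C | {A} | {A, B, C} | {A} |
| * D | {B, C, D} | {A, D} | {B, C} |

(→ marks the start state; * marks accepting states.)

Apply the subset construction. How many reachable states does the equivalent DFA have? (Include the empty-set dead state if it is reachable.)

3

Start state of the DFA: {A, B} (ε-closure of the NFA start).
{A, B} --p--> {A, B, C, D}  [new]
{A, B} --q--> {A, B, C}  [new]
{A, B, C, D} --p--> {A, B, C, D}  [seen]
{A, B, C, D} --q--> {A, B, C, D}  [seen]
{A, B, C} --p--> {A, B, C, D}  [seen]
{A, B, C} --q--> {A, B, C}  [seen]
Reachable DFA states: {A, B}, {A, B, C, D}, {A, B, C}.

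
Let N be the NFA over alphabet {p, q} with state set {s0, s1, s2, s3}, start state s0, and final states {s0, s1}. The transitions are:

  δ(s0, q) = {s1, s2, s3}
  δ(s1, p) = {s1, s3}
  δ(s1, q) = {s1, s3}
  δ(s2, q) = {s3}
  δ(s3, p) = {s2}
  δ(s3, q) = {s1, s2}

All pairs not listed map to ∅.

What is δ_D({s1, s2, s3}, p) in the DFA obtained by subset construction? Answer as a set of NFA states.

{s1, s2, s3}

δ(s1,p) = {s1, s3}; δ(s2,p) = ∅; δ(s3,p) = {s2}.
Union: {s1, s2, s3}.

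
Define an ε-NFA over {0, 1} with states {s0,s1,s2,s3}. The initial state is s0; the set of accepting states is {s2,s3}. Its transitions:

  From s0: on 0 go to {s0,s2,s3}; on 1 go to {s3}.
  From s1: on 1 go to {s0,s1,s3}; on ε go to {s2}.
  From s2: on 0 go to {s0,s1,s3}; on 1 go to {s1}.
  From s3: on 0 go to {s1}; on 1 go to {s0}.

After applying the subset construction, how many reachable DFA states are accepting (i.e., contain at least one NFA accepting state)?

Start state of the DFA: {s0} (ε-closure of the NFA start).
{s0} --0--> {s0,s2,s3}  [new]
{s0} --1--> {s3}  [new]
{s0,s2,s3} --0--> {s0,s1,s2,s3}  [new]
{s0,s2,s3} --1--> {s0,s1,s2,s3}  [seen]
{s3} --0--> {s1,s2}  [new]
{s3} --1--> {s0}  [seen]
{s0,s1,s2,s3} --0--> {s0,s1,s2,s3}  [seen]
{s0,s1,s2,s3} --1--> {s0,s1,s2,s3}  [seen]
{s1,s2} --0--> {s0,s1,s2,s3}  [seen]
{s1,s2} --1--> {s0,s1,s2,s3}  [seen]
Reachable DFA states: {s0}, {s0,s2,s3}, {s3}, {s0,s1,s2,s3}, {s1,s2}.
Accepting DFA states (contain an NFA accepting state): {s0,s2,s3}, {s3}, {s0,s1,s2,s3}, {s1,s2}.

4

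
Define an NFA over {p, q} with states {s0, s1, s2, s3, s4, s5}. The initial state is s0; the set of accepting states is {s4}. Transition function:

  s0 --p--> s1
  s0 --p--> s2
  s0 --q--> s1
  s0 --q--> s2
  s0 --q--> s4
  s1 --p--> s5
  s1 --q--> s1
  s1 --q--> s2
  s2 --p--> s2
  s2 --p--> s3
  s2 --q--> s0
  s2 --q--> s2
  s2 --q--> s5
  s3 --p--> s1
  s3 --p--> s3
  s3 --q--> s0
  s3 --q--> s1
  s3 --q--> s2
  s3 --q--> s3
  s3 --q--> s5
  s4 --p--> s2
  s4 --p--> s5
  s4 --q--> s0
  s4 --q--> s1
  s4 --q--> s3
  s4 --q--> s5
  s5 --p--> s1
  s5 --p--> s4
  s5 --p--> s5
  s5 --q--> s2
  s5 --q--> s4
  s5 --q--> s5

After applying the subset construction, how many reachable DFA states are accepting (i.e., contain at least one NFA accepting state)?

Start state of the DFA: {s0}.
{s0} --p--> {s1, s2}  [new]
{s0} --q--> {s1, s2, s4}  [new]
{s1, s2} --p--> {s2, s3, s5}  [new]
{s1, s2} --q--> {s0, s1, s2, s5}  [new]
{s1, s2, s4} --p--> {s2, s3, s5}  [seen]
{s1, s2, s4} --q--> {s0, s1, s2, s3, s5}  [new]
{s2, s3, s5} --p--> {s1, s2, s3, s4, s5}  [new]
{s2, s3, s5} --q--> {s0, s1, s2, s3, s4, s5}  [new]
{s0, s1, s2, s5} --p--> {s1, s2, s3, s4, s5}  [seen]
{s0, s1, s2, s5} --q--> {s0, s1, s2, s4, s5}  [new]
{s0, s1, s2, s3, s5} --p--> {s1, s2, s3, s4, s5}  [seen]
{s0, s1, s2, s3, s5} --q--> {s0, s1, s2, s3, s4, s5}  [seen]
{s1, s2, s3, s4, s5} --p--> {s1, s2, s3, s4, s5}  [seen]
{s1, s2, s3, s4, s5} --q--> {s0, s1, s2, s3, s4, s5}  [seen]
{s0, s1, s2, s3, s4, s5} --p--> {s1, s2, s3, s4, s5}  [seen]
{s0, s1, s2, s3, s4, s5} --q--> {s0, s1, s2, s3, s4, s5}  [seen]
{s0, s1, s2, s4, s5} --p--> {s1, s2, s3, s4, s5}  [seen]
{s0, s1, s2, s4, s5} --q--> {s0, s1, s2, s3, s4, s5}  [seen]
Reachable DFA states: {s0}, {s1, s2}, {s1, s2, s4}, {s2, s3, s5}, {s0, s1, s2, s5}, {s0, s1, s2, s3, s5}, {s1, s2, s3, s4, s5}, {s0, s1, s2, s3, s4, s5}, {s0, s1, s2, s4, s5}.
Accepting DFA states (contain an NFA accepting state): {s1, s2, s4}, {s1, s2, s3, s4, s5}, {s0, s1, s2, s3, s4, s5}, {s0, s1, s2, s4, s5}.

4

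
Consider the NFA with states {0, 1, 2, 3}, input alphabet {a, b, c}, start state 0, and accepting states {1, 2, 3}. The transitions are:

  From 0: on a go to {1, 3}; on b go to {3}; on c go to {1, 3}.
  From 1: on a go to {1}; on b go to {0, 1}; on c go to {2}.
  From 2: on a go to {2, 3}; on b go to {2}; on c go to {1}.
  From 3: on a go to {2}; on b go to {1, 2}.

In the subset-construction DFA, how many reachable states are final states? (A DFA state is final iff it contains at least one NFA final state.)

Start state of the DFA: {0}.
{0} --a--> {1, 3}  [new]
{0} --b--> {3}  [new]
{0} --c--> {1, 3}  [seen]
{1, 3} --a--> {1, 2}  [new]
{1, 3} --b--> {0, 1, 2}  [new]
{1, 3} --c--> {2}  [new]
{3} --a--> {2}  [seen]
{3} --b--> {1, 2}  [seen]
{3} --c--> ∅  [new]
{1, 2} --a--> {1, 2, 3}  [new]
{1, 2} --b--> {0, 1, 2}  [seen]
{1, 2} --c--> {1, 2}  [seen]
{0, 1, 2} --a--> {1, 2, 3}  [seen]
{0, 1, 2} --b--> {0, 1, 2, 3}  [new]
{0, 1, 2} --c--> {1, 2, 3}  [seen]
{2} --a--> {2, 3}  [new]
{2} --b--> {2}  [seen]
{2} --c--> {1}  [new]
∅ --a--> ∅  [seen]
∅ --b--> ∅  [seen]
∅ --c--> ∅  [seen]
{1, 2, 3} --a--> {1, 2, 3}  [seen]
{1, 2, 3} --b--> {0, 1, 2}  [seen]
{1, 2, 3} --c--> {1, 2}  [seen]
{0, 1, 2, 3} --a--> {1, 2, 3}  [seen]
{0, 1, 2, 3} --b--> {0, 1, 2, 3}  [seen]
{0, 1, 2, 3} --c--> {1, 2, 3}  [seen]
{2, 3} --a--> {2, 3}  [seen]
{2, 3} --b--> {1, 2}  [seen]
{2, 3} --c--> {1}  [seen]
{1} --a--> {1}  [seen]
{1} --b--> {0, 1}  [new]
{1} --c--> {2}  [seen]
{0, 1} --a--> {1, 3}  [seen]
{0, 1} --b--> {0, 1, 3}  [new]
{0, 1} --c--> {1, 2, 3}  [seen]
{0, 1, 3} --a--> {1, 2, 3}  [seen]
{0, 1, 3} --b--> {0, 1, 2, 3}  [seen]
{0, 1, 3} --c--> {1, 2, 3}  [seen]
Reachable DFA states: {0}, {1, 3}, {3}, {1, 2}, {0, 1, 2}, {2}, ∅, {1, 2, 3}, {0, 1, 2, 3}, {2, 3}, {1}, {0, 1}, {0, 1, 3}.
Accepting DFA states (contain an NFA accepting state): {1, 3}, {3}, {1, 2}, {0, 1, 2}, {2}, {1, 2, 3}, {0, 1, 2, 3}, {2, 3}, {1}, {0, 1}, {0, 1, 3}.

11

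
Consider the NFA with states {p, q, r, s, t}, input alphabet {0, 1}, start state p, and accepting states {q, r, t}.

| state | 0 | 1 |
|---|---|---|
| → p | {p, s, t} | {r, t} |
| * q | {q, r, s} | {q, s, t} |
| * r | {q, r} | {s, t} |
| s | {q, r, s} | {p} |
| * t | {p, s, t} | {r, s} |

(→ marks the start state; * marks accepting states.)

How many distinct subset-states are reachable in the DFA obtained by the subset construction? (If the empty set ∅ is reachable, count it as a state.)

6

Start state of the DFA: {p}.
{p} --0--> {p, s, t}  [new]
{p} --1--> {r, t}  [new]
{p, s, t} --0--> {p, q, r, s, t}  [new]
{p, s, t} --1--> {p, r, s, t}  [new]
{r, t} --0--> {p, q, r, s, t}  [seen]
{r, t} --1--> {r, s, t}  [new]
{p, q, r, s, t} --0--> {p, q, r, s, t}  [seen]
{p, q, r, s, t} --1--> {p, q, r, s, t}  [seen]
{p, r, s, t} --0--> {p, q, r, s, t}  [seen]
{p, r, s, t} --1--> {p, r, s, t}  [seen]
{r, s, t} --0--> {p, q, r, s, t}  [seen]
{r, s, t} --1--> {p, r, s, t}  [seen]
Reachable DFA states: {p}, {p, s, t}, {r, t}, {p, q, r, s, t}, {p, r, s, t}, {r, s, t}.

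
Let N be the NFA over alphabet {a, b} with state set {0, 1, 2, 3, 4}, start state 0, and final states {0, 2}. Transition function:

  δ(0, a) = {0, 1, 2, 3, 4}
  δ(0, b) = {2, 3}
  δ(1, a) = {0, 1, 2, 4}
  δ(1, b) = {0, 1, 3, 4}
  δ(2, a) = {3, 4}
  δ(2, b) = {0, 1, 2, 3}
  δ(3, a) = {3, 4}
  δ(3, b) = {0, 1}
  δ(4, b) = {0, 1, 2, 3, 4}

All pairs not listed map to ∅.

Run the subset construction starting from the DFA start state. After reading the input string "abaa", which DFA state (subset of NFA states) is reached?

{0, 1, 2, 3, 4}

Start: {0}.
δ(0,a) = {0, 1, 2, 3, 4}.
Union: {0, 1, 2, 3, 4}.
After a: {0, 1, 2, 3, 4}.
δ(0,b) = {2, 3}; δ(1,b) = {0, 1, 3, 4}; δ(2,b) = {0, 1, 2, 3}; δ(3,b) = {0, 1}; δ(4,b) = {0, 1, 2, 3, 4}.
Union: {0, 1, 2, 3, 4}.
After b: {0, 1, 2, 3, 4}.
δ(0,a) = {0, 1, 2, 3, 4}; δ(1,a) = {0, 1, 2, 4}; δ(2,a) = {3, 4}; δ(3,a) = {3, 4}; δ(4,a) = ∅.
Union: {0, 1, 2, 3, 4}.
After a: {0, 1, 2, 3, 4}.
δ(0,a) = {0, 1, 2, 3, 4}; δ(1,a) = {0, 1, 2, 4}; δ(2,a) = {3, 4}; δ(3,a) = {3, 4}; δ(4,a) = ∅.
Union: {0, 1, 2, 3, 4}.
After a: {0, 1, 2, 3, 4}.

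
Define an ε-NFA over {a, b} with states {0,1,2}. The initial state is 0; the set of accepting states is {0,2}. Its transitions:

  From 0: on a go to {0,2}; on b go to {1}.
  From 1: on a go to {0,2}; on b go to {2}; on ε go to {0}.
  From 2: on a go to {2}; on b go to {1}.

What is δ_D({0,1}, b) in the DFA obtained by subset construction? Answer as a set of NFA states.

{0,1,2}

δ(0,b) = {1}; δ(1,b) = {2}.
Union: {1,2}.
ε-closure gives {0,1,2}.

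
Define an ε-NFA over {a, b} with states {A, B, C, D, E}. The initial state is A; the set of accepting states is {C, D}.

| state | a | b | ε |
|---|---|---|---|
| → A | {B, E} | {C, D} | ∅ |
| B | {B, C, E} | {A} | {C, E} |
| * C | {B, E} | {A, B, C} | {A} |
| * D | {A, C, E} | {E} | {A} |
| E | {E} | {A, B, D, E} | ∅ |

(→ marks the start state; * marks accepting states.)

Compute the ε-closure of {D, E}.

{A, D, E}

Begin with {D, E}.
D →ε {A}; add A.
ε-closure = {A, D, E}.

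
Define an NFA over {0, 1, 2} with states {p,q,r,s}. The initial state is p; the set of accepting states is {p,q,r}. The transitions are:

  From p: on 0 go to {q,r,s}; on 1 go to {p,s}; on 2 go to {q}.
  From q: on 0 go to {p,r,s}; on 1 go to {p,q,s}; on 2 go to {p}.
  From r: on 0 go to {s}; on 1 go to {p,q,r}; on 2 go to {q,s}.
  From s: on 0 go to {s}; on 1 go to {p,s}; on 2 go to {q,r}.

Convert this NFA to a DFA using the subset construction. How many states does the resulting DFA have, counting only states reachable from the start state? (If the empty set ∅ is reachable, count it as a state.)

9

Start state of the DFA: {p}.
{p} --0--> {q,r,s}  [new]
{p} --1--> {p,s}  [new]
{p} --2--> {q}  [new]
{q,r,s} --0--> {p,r,s}  [new]
{q,r,s} --1--> {p,q,r,s}  [new]
{q,r,s} --2--> {p,q,r,s}  [seen]
{p,s} --0--> {q,r,s}  [seen]
{p,s} --1--> {p,s}  [seen]
{p,s} --2--> {q,r}  [new]
{q} --0--> {p,r,s}  [seen]
{q} --1--> {p,q,s}  [new]
{q} --2--> {p}  [seen]
{p,r,s} --0--> {q,r,s}  [seen]
{p,r,s} --1--> {p,q,r,s}  [seen]
{p,r,s} --2--> {q,r,s}  [seen]
{p,q,r,s} --0--> {p,q,r,s}  [seen]
{p,q,r,s} --1--> {p,q,r,s}  [seen]
{p,q,r,s} --2--> {p,q,r,s}  [seen]
{q,r} --0--> {p,r,s}  [seen]
{q,r} --1--> {p,q,r,s}  [seen]
{q,r} --2--> {p,q,s}  [seen]
{p,q,s} --0--> {p,q,r,s}  [seen]
{p,q,s} --1--> {p,q,s}  [seen]
{p,q,s} --2--> {p,q,r}  [new]
{p,q,r} --0--> {p,q,r,s}  [seen]
{p,q,r} --1--> {p,q,r,s}  [seen]
{p,q,r} --2--> {p,q,s}  [seen]
Reachable DFA states: {p}, {q,r,s}, {p,s}, {q}, {p,r,s}, {p,q,r,s}, {q,r}, {p,q,s}, {p,q,r}.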